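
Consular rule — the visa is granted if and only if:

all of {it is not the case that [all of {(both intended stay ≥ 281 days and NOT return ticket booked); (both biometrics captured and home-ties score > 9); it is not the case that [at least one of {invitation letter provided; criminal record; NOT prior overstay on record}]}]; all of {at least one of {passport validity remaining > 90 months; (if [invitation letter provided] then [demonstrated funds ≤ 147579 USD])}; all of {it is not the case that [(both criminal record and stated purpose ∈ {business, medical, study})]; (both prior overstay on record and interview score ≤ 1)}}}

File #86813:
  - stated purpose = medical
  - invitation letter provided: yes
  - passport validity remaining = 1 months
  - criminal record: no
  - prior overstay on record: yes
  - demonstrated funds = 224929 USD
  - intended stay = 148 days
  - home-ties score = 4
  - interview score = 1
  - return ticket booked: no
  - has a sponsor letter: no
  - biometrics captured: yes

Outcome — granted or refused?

Atomic conditions:
  intended stay ≥ 281 days: 148 ≥ 281 is false
  NOT return ticket booked: no → true
  biometrics captured: yes → true
  home-ties score > 9: 4 > 9 is false
  invitation letter provided: yes → true
  criminal record: no → false
  NOT prior overstay on record: yes → false
  passport validity remaining > 90 months: 1 > 90 is false
  demonstrated funds ≤ 147579 USD: 224929 ≤ 147579 is false
  stated purpose ∈ {business, medical, study}: medical is in the set → true
  prior overstay on record: yes → true
  interview score ≤ 1: 1 ≤ 1 is true
Combine:
[1.1.1] false AND true = false
[1.1.2] true AND false = false
[1.1.3.1] true OR false OR false = true
[1.1.3] NOT true = false
[1.1] false AND false AND false = false
[1] NOT false = true
[2.1.2] true → false = false
[2.1] false OR false = false
[2.2.1.1] false AND true = false
[2.2.1] NOT false = true
[2.2.2] true AND true = true
[2.2] true AND true = true
[2] false AND true = false
[root] true AND false = false
Overall: false → refused

Refused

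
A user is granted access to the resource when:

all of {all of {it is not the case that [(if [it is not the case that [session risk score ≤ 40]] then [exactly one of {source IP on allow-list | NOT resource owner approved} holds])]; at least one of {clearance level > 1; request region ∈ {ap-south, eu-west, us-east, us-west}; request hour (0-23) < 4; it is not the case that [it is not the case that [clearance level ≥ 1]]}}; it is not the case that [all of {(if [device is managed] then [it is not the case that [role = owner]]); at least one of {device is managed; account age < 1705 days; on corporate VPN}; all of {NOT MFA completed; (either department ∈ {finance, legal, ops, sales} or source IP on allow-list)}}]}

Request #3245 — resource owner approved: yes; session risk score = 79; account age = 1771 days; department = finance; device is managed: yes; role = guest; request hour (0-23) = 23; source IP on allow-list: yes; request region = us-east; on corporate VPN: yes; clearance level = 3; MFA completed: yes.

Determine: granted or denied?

Atomic conditions:
  session risk score ≤ 40: 79 ≤ 40 is false
  source IP on allow-list: yes → true
  NOT resource owner approved: yes → false
  clearance level > 1: 3 > 1 is true
  request region ∈ {ap-south, eu-west, us-east, us-west}: us-east is in the set → true
  request hour (0-23) < 4: 23 < 4 is false
  clearance level ≥ 1: 3 ≥ 1 is true
  device is managed: yes → true
  role = owner: guest == owner is false
  account age < 1705 days: 1771 < 1705 is false
  on corporate VPN: yes → true
  NOT MFA completed: yes → false
  department ∈ {finance, legal, ops, sales}: finance is in the set → true
Combine:
[1.1.1.1] NOT false = true
[1.1.1.2] exactly-one(true, false) = true
[1.1.1] true → true = true
[1.1] NOT true = false
[1.2.4.1] NOT true = false
[1.2.4] NOT false = true
[1.2] true OR true OR false OR true = true
[1] false AND true = false
[2.1.1.2] NOT false = true
[2.1.1] true → true = true
[2.1.2] true OR false OR true = true
[2.1.3.2] true OR true = true
[2.1.3] false AND true = false
[2.1] true AND true AND false = false
[2] NOT false = true
[root] false AND true = false
Overall: false → denied

Denied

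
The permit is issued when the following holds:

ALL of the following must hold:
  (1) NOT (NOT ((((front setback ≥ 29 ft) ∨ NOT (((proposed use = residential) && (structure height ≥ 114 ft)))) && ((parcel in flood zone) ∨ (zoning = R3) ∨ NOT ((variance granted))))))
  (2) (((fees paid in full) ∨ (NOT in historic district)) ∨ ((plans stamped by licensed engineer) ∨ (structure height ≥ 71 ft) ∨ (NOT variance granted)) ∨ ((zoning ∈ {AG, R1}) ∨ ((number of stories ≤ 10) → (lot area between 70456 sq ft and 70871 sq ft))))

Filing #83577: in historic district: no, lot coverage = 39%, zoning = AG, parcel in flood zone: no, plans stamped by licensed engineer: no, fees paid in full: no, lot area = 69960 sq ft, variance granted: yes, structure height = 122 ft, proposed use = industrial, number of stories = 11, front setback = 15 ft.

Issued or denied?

Atomic conditions:
  front setback ≥ 29 ft: 15 ≥ 29 is false
  proposed use = residential: industrial == residential is false
  structure height ≥ 114 ft: 122 ≥ 114 is true
  parcel in flood zone: no → false
  zoning = R3: AG == R3 is false
  variance granted: yes → true
  fees paid in full: no → false
  NOT in historic district: no → true
  plans stamped by licensed engineer: no → false
  structure height ≥ 71 ft: 122 ≥ 71 is true
  NOT variance granted: yes → false
  zoning ∈ {AG, R1}: AG is in the set → true
  number of stories ≤ 10: 11 ≤ 10 is false
  lot area between 70456 sq ft and 70871 sq ft: 69960 in [70456, 70871] is false
Combine:
[1.1.1.1.2.1] false AND true = false
[1.1.1.1.2] NOT false = true
[1.1.1.1] false OR true = true
[1.1.1.2.3] NOT true = false
[1.1.1.2] false OR false OR false = false
[1.1.1] true AND false = false
[1.1] NOT false = true
[1] NOT true = false
[2.1] false OR true = true
[2.2] false OR true OR false = true
[2.3.2] false → false (antecedent false ⇒ implication holds) = true
[2.3] true OR true = true
[2] true OR true OR true = true
[root] false AND true = false
Overall: false → denied

Denied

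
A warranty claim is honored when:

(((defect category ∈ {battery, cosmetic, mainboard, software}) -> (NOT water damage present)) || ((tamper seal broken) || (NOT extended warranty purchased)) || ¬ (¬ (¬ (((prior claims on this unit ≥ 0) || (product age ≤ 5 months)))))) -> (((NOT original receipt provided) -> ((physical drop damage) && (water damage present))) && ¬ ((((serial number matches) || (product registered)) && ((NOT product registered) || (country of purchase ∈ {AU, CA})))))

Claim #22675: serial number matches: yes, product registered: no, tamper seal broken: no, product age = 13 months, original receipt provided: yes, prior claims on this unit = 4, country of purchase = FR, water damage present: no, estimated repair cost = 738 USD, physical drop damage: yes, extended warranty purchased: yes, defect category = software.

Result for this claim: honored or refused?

Atomic conditions:
  defect category ∈ {battery, cosmetic, mainboard, software}: software is in the set → true
  NOT water damage present: no → true
  tamper seal broken: no → false
  NOT extended warranty purchased: yes → false
  prior claims on this unit ≥ 0: 4 ≥ 0 is true
  product age ≤ 5 months: 13 ≤ 5 is false
  NOT original receipt provided: yes → false
  physical drop damage: yes → true
  water damage present: no → false
  serial number matches: yes → true
  product registered: no → false
  NOT product registered: no → true
  country of purchase ∈ {AU, CA}: FR is not in the set → false
Combine:
[1.1] true → true = true
[1.2] false OR false = false
[1.3.1.1.1] true OR false = true
[1.3.1.1] NOT true = false
[1.3.1] NOT false = true
[1.3] NOT true = false
[1] true OR false OR false = true
[2.1.2] true AND false = false
[2.1] false → false (antecedent false ⇒ implication holds) = true
[2.2.1.1] true OR false = true
[2.2.1.2] true OR false = true
[2.2.1] true AND true = true
[2.2] NOT true = false
[2] true AND false = false
[root] true → false = false
Overall: false → refused

Refused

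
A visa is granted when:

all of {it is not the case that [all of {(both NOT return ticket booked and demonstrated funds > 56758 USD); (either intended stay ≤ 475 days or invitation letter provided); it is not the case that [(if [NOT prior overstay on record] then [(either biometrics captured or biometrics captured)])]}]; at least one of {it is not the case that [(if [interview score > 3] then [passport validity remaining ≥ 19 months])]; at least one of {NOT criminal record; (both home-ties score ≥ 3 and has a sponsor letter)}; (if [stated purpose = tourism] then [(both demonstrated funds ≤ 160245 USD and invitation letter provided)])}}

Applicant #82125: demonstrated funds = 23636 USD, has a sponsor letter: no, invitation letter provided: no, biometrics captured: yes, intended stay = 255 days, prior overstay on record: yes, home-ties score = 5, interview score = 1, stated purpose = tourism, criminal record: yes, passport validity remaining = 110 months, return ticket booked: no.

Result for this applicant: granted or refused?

Atomic conditions:
  NOT return ticket booked: no → true
  demonstrated funds > 56758 USD: 23636 > 56758 is false
  intended stay ≤ 475 days: 255 ≤ 475 is true
  invitation letter provided: no → false
  NOT prior overstay on record: yes → false
  biometrics captured: yes → true
  interview score > 3: 1 > 3 is false
  passport validity remaining ≥ 19 months: 110 ≥ 19 is true
  NOT criminal record: yes → false
  home-ties score ≥ 3: 5 ≥ 3 is true
  has a sponsor letter: no → false
  stated purpose = tourism: tourism == tourism is true
  demonstrated funds ≤ 160245 USD: 23636 ≤ 160245 is true
Combine:
[1.1.1] true AND false = false
[1.1.2] true OR false = true
[1.1.3.1.2] true OR true = true
[1.1.3.1] false → true (antecedent false ⇒ implication holds) = true
[1.1.3] NOT true = false
[1.1] false AND true AND false = false
[1] NOT false = true
[2.1.1] false → true (antecedent false ⇒ implication holds) = true
[2.1] NOT true = false
[2.2.2] true AND false = false
[2.2] false OR false = false
[2.3.2] true AND false = false
[2.3] true → false = false
[2] false OR false OR false = false
[root] true AND false = false
Overall: false → refused

Refused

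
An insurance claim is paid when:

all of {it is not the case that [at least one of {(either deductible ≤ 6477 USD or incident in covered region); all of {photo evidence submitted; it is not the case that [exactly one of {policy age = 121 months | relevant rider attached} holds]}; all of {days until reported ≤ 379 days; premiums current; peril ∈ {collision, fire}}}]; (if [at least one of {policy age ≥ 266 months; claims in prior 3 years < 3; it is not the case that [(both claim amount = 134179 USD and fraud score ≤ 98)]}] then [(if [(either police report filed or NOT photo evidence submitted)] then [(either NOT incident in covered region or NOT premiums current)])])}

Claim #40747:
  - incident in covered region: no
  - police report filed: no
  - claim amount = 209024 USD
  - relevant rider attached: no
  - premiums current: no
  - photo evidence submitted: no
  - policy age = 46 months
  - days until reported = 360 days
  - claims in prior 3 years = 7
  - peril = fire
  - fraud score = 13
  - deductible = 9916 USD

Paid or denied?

Paid

Atomic conditions:
  deductible ≤ 6477 USD: 9916 ≤ 6477 is false
  incident in covered region: no → false
  photo evidence submitted: no → false
  policy age = 121 months: 46 == 121 is false
  relevant rider attached: no → false
  days until reported ≤ 379 days: 360 ≤ 379 is true
  premiums current: no → false
  peril ∈ {collision, fire}: fire is in the set → true
  policy age ≥ 266 months: 46 ≥ 266 is false
  claims in prior 3 years < 3: 7 < 3 is false
  claim amount = 134179 USD: 209024 == 134179 is false
  fraud score ≤ 98: 13 ≤ 98 is true
  police report filed: no → false
  NOT photo evidence submitted: no → true
  NOT incident in covered region: no → true
  NOT premiums current: no → true
Combine:
[1.1.1] false OR false = false
[1.1.2.2.1] exactly-one(false, false) = false
[1.1.2.2] NOT false = true
[1.1.2] false AND true = false
[1.1.3] true AND false AND true = false
[1.1] false OR false OR false = false
[1] NOT false = true
[2.1.3.1] false AND true = false
[2.1.3] NOT false = true
[2.1] false OR false OR true = true
[2.2.1] false OR true = true
[2.2.2] true OR true = true
[2.2] true → true = true
[2] true → true = true
[root] true AND true = true
Overall: true → paid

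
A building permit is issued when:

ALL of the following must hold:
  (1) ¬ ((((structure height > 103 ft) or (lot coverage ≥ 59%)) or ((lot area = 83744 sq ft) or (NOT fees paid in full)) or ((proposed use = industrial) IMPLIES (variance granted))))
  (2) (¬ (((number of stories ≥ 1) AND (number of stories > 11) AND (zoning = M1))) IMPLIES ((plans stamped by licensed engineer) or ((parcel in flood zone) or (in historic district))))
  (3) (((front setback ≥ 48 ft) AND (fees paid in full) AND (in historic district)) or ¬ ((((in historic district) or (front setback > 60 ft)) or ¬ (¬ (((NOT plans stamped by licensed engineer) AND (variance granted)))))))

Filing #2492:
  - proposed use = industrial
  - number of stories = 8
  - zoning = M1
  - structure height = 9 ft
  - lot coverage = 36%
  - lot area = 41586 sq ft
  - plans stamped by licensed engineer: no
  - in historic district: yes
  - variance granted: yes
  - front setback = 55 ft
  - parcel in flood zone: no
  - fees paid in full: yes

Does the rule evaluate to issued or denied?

Denied

Atomic conditions:
  structure height > 103 ft: 9 > 103 is false
  lot coverage ≥ 59%: 36 ≥ 59 is false
  lot area = 83744 sq ft: 41586 == 83744 is false
  NOT fees paid in full: yes → false
  proposed use = industrial: industrial == industrial is true
  variance granted: yes → true
  number of stories ≥ 1: 8 ≥ 1 is true
  number of stories > 11: 8 > 11 is false
  zoning = M1: M1 == M1 is true
  plans stamped by licensed engineer: no → false
  parcel in flood zone: no → false
  in historic district: yes → true
  front setback ≥ 48 ft: 55 ≥ 48 is true
  fees paid in full: yes → true
  front setback > 60 ft: 55 > 60 is false
  NOT plans stamped by licensed engineer: no → true
Combine:
[1.1.1] false OR false = false
[1.1.2] false OR false = false
[1.1.3] true → true = true
[1.1] false OR false OR true = true
[1] NOT true = false
[2.1.1] true AND false AND true = false
[2.1] NOT false = true
[2.2.2] false OR true = true
[2.2] false OR true = true
[2] true → true = true
[3.1] true AND true AND true = true
[3.2.1.1] true OR false = true
[3.2.1.2.1.1] true AND true = true
[3.2.1.2.1] NOT true = false
[3.2.1.2] NOT false = true
[3.2.1] true OR true = true
[3.2] NOT true = false
[3] true OR false = true
[root] false AND true AND true = false
Overall: false → denied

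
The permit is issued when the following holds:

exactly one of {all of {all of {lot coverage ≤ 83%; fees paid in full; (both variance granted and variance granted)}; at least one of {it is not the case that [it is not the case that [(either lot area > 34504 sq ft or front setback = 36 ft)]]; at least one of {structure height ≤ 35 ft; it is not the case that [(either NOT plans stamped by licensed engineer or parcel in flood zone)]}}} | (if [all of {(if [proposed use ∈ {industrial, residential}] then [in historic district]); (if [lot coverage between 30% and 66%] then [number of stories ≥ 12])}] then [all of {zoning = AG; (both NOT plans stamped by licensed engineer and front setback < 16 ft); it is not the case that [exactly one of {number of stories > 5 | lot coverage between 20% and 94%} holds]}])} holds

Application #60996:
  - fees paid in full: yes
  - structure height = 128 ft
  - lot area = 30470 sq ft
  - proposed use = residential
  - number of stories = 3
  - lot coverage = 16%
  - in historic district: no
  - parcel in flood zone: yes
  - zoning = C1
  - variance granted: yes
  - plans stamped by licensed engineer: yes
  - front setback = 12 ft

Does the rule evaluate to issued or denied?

Atomic conditions:
  lot coverage ≤ 83%: 16 ≤ 83 is true
  fees paid in full: yes → true
  variance granted: yes → true
  lot area > 34504 sq ft: 30470 > 34504 is false
  front setback = 36 ft: 12 == 36 is false
  structure height ≤ 35 ft: 128 ≤ 35 is false
  NOT plans stamped by licensed engineer: yes → false
  parcel in flood zone: yes → true
  proposed use ∈ {industrial, residential}: residential is in the set → true
  in historic district: no → false
  lot coverage between 30% and 66%: 16 in [30, 66] is false
  number of stories ≥ 12: 3 ≥ 12 is false
  zoning = AG: C1 == AG is false
  front setback < 16 ft: 12 < 16 is true
  number of stories > 5: 3 > 5 is false
  lot coverage between 20% and 94%: 16 in [20, 94] is false
Combine:
[1.1.3] true AND true = true
[1.1] true AND true AND true = true
[1.2.1.1.1] false OR false = false
[1.2.1.1] NOT false = true
[1.2.1] NOT true = false
[1.2.2.2.1] false OR true = true
[1.2.2.2] NOT true = false
[1.2.2] false OR false = false
[1.2] false OR false = false
[1] true AND false = false
[2.1.1] true → false = false
[2.1.2] false → false (antecedent false ⇒ implication holds) = true
[2.1] false AND true = false
[2.2.2] false AND true = false
[2.2.3.1] exactly-one(false, false) = false
[2.2.3] NOT false = true
[2.2] false AND false AND true = false
[2] false → false (antecedent false ⇒ implication holds) = true
[root] exactly-one(false, true) = true
Overall: true → issued

Issued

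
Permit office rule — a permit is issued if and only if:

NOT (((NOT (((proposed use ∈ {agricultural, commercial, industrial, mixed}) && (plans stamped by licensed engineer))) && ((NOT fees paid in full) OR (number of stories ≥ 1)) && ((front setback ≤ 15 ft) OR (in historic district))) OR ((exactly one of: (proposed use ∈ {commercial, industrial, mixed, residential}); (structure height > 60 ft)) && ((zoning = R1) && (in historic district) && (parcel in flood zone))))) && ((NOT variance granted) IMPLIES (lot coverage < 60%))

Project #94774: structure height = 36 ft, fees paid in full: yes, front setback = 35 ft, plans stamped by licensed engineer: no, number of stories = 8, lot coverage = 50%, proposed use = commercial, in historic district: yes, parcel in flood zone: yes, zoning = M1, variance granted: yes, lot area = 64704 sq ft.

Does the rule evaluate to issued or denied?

Atomic conditions:
  proposed use ∈ {agricultural, commercial, industrial, mixed}: commercial is in the set → true
  plans stamped by licensed engineer: no → false
  NOT fees paid in full: yes → false
  number of stories ≥ 1: 8 ≥ 1 is true
  front setback ≤ 15 ft: 35 ≤ 15 is false
  in historic district: yes → true
  proposed use ∈ {commercial, industrial, mixed, residential}: commercial is in the set → true
  structure height > 60 ft: 36 > 60 is false
  zoning = R1: M1 == R1 is false
  parcel in flood zone: yes → true
  NOT variance granted: yes → false
  lot coverage < 60%: 50 < 60 is true
Combine:
[1.1.1.1.1] true AND false = false
[1.1.1.1] NOT false = true
[1.1.1.2] false OR true = true
[1.1.1.3] false OR true = true
[1.1.1] true AND true AND true = true
[1.1.2.1] exactly-one(true, false) = true
[1.1.2.2] false AND true AND true = false
[1.1.2] true AND false = false
[1.1] true OR false = true
[1] NOT true = false
[2] false → true (antecedent false ⇒ implication holds) = true
[root] false AND true = false
Overall: false → denied

Denied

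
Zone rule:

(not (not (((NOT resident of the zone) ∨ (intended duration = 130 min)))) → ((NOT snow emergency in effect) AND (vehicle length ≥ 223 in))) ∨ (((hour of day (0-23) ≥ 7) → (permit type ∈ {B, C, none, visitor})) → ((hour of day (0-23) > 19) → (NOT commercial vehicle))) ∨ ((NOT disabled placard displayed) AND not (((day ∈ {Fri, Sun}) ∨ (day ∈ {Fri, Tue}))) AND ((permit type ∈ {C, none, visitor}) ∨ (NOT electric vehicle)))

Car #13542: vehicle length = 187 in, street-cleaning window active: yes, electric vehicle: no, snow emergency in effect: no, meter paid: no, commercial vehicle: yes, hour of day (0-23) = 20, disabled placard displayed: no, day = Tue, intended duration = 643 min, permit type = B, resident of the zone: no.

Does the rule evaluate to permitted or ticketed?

Atomic conditions:
  NOT resident of the zone: no → true
  intended duration = 130 min: 643 == 130 is false
  NOT snow emergency in effect: no → true
  vehicle length ≥ 223 in: 187 ≥ 223 is false
  hour of day (0-23) ≥ 7: 20 ≥ 7 is true
  permit type ∈ {B, C, none, visitor}: B is in the set → true
  hour of day (0-23) > 19: 20 > 19 is true
  NOT commercial vehicle: yes → false
  NOT disabled placard displayed: no → true
  day ∈ {Fri, Sun}: Tue is not in the set → false
  day ∈ {Fri, Tue}: Tue is in the set → true
  permit type ∈ {C, none, visitor}: B is not in the set → false
  NOT electric vehicle: no → true
Combine:
[1.1.1.1] true OR false = true
[1.1.1] NOT true = false
[1.1] NOT false = true
[1.2] true AND false = false
[1] true → false = false
[2.1] true → true = true
[2.2] true → false = false
[2] true → false = false
[3.2.1] false OR true = true
[3.2] NOT true = false
[3.3] false OR true = true
[3] true AND false AND true = false
[root] false OR false OR false = false
Overall: false → ticketed

Ticketed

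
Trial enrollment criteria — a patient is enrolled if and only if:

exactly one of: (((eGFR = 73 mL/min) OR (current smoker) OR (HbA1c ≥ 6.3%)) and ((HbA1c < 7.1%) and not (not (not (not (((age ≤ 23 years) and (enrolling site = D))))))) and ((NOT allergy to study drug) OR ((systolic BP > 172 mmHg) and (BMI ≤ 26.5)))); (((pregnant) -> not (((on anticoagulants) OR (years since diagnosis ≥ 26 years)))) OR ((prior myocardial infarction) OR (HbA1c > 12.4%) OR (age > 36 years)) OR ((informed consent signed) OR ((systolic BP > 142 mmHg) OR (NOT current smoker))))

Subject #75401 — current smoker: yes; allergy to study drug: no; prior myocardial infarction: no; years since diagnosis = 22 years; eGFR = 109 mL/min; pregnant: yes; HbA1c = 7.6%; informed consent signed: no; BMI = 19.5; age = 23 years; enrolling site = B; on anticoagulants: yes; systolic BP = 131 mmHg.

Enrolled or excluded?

Atomic conditions:
  eGFR = 73 mL/min: 109 == 73 is false
  current smoker: yes → true
  HbA1c ≥ 6.3%: 7.6 ≥ 6.3 is true
  HbA1c < 7.1%: 7.6 < 7.1 is false
  age ≤ 23 years: 23 ≤ 23 is true
  enrolling site = D: B == D is false
  NOT allergy to study drug: no → true
  systolic BP > 172 mmHg: 131 > 172 is false
  BMI ≤ 26.5: 19.5 ≤ 26.5 is true
  pregnant: yes → true
  on anticoagulants: yes → true
  years since diagnosis ≥ 26 years: 22 ≥ 26 is false
  prior myocardial infarction: no → false
  HbA1c > 12.4%: 7.6 > 12.4 is false
  age > 36 years: 23 > 36 is false
  informed consent signed: no → false
  systolic BP > 142 mmHg: 131 > 142 is false
  NOT current smoker: yes → false
Combine:
[1.1] false OR true OR true = true
[1.2.2.1.1.1.1] true AND false = false
[1.2.2.1.1.1] NOT false = true
[1.2.2.1.1] NOT true = false
[1.2.2.1] NOT false = true
[1.2.2] NOT true = false
[1.2] false AND false = false
[1.3.2] false AND true = false
[1.3] true OR false = true
[1] true AND false AND true = false
[2.1.2.1] true OR false = true
[2.1.2] NOT true = false
[2.1] true → false = false
[2.2] false OR false OR false = false
[2.3.2] false OR false = false
[2.3] false OR false = false
[2] false OR false OR false = false
[root] exactly-one(false, false) = false
Overall: false → excluded

Excluded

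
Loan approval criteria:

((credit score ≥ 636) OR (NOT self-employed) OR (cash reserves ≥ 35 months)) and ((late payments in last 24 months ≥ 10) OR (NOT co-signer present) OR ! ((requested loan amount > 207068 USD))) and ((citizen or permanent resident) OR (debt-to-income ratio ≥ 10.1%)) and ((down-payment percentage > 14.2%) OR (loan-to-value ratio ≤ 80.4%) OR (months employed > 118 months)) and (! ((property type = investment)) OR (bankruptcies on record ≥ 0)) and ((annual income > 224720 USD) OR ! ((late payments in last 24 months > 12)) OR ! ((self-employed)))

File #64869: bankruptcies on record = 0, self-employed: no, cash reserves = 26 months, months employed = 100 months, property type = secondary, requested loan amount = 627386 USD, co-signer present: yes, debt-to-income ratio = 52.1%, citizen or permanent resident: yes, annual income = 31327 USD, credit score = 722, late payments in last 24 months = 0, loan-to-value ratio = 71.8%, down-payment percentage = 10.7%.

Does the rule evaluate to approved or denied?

Atomic conditions:
  credit score ≥ 636: 722 ≥ 636 is true
  NOT self-employed: no → true
  cash reserves ≥ 35 months: 26 ≥ 35 is false
  late payments in last 24 months ≥ 10: 0 ≥ 10 is false
  NOT co-signer present: yes → false
  requested loan amount > 207068 USD: 627386 > 207068 is true
  citizen or permanent resident: yes → true
  debt-to-income ratio ≥ 10.1%: 52.1 ≥ 10.1 is true
  down-payment percentage > 14.2%: 10.7 > 14.2 is false
  loan-to-value ratio ≤ 80.4%: 71.8 ≤ 80.4 is true
  months employed > 118 months: 100 > 118 is false
  property type = investment: secondary == investment is false
  bankruptcies on record ≥ 0: 0 ≥ 0 is true
  annual income > 224720 USD: 31327 > 224720 is false
  late payments in last 24 months > 12: 0 > 12 is false
  self-employed: no → false
Combine:
[1] true OR true OR false = true
[2.3] NOT true = false
[2] false OR false OR false = false
[3] true OR true = true
[4] false OR true OR false = true
[5.1] NOT false = true
[5] true OR true = true
[6.2] NOT false = true
[6.3] NOT false = true
[6] false OR true OR true = true
[root] true AND false AND true AND true AND true AND true = false
Overall: false → denied

Denied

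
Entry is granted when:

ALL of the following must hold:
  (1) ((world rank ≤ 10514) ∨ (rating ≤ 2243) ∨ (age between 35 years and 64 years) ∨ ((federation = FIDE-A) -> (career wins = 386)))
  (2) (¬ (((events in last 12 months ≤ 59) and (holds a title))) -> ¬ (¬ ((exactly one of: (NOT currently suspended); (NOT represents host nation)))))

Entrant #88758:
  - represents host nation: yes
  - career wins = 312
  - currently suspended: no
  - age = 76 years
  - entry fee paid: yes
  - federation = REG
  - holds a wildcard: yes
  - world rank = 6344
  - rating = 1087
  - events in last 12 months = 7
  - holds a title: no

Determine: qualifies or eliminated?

Qualifies

Atomic conditions:
  world rank ≤ 10514: 6344 ≤ 10514 is true
  rating ≤ 2243: 1087 ≤ 2243 is true
  age between 35 years and 64 years: 76 in [35, 64] is false
  federation = FIDE-A: REG == FIDE-A is false
  career wins = 386: 312 == 386 is false
  events in last 12 months ≤ 59: 7 ≤ 59 is true
  holds a title: no → false
  NOT currently suspended: no → true
  NOT represents host nation: yes → false
Combine:
[1.4] false → false (antecedent false ⇒ implication holds) = true
[1] true OR true OR false OR true = true
[2.1.1] true AND false = false
[2.1] NOT false = true
[2.2.1.1] exactly-one(true, false) = true
[2.2.1] NOT true = false
[2.2] NOT false = true
[2] true → true = true
[root] true AND true = true
Overall: true → qualifies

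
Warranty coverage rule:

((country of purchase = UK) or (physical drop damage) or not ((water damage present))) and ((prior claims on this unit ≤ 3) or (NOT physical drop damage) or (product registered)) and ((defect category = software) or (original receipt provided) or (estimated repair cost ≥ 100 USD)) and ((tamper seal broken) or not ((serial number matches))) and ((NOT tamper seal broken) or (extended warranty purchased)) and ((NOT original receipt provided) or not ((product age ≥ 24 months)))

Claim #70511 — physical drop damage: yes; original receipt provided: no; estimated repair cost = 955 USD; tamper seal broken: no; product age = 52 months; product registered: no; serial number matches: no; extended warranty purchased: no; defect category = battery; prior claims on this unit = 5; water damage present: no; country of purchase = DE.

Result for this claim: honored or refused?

Atomic conditions:
  country of purchase = UK: DE == UK is false
  physical drop damage: yes → true
  water damage present: no → false
  prior claims on this unit ≤ 3: 5 ≤ 3 is false
  NOT physical drop damage: yes → false
  product registered: no → false
  defect category = software: battery == software is false
  original receipt provided: no → false
  estimated repair cost ≥ 100 USD: 955 ≥ 100 is true
  tamper seal broken: no → false
  serial number matches: no → false
  NOT tamper seal broken: no → true
  extended warranty purchased: no → false
  NOT original receipt provided: no → true
  product age ≥ 24 months: 52 ≥ 24 is true
Combine:
[1.3] NOT false = true
[1] false OR true OR true = true
[2] false OR false OR false = false
[3] false OR false OR true = true
[4.2] NOT false = true
[4] false OR true = true
[5] true OR false = true
[6.2] NOT true = false
[6] true OR false = true
[root] true AND false AND true AND true AND true AND true = false
Overall: false → refused

Refused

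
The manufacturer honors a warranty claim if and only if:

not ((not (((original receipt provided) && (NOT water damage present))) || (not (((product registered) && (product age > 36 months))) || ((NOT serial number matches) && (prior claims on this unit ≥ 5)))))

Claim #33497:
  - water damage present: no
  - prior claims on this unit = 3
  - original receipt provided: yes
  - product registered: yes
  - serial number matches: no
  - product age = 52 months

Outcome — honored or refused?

Honored

Atomic conditions:
  original receipt provided: yes → true
  NOT water damage present: no → true
  product registered: yes → true
  product age > 36 months: 52 > 36 is true
  NOT serial number matches: no → true
  prior claims on this unit ≥ 5: 3 ≥ 5 is false
Combine:
[1.1.1] true AND true = true
[1.1] NOT true = false
[1.2.1.1] true AND true = true
[1.2.1] NOT true = false
[1.2.2] true AND false = false
[1.2] false OR false = false
[1] false OR false = false
[root] NOT false = true
Overall: true → honored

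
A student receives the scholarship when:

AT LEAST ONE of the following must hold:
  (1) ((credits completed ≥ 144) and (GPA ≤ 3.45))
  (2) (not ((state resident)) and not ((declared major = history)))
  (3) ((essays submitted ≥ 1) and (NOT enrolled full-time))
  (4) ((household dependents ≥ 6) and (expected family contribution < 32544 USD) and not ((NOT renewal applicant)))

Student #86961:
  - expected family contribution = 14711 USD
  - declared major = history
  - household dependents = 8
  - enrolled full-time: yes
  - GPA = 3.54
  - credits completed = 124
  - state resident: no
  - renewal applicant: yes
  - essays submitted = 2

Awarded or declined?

Atomic conditions:
  credits completed ≥ 144: 124 ≥ 144 is false
  GPA ≤ 3.45: 3.54 ≤ 3.45 is false
  state resident: no → false
  declared major = history: history == history is true
  essays submitted ≥ 1: 2 ≥ 1 is true
  NOT enrolled full-time: yes → false
  household dependents ≥ 6: 8 ≥ 6 is true
  expected family contribution < 32544 USD: 14711 < 32544 is true
  NOT renewal applicant: yes → false
Combine:
[1] false AND false = false
[2.1] NOT false = true
[2.2] NOT true = false
[2] true AND false = false
[3] true AND false = false
[4.3] NOT false = true
[4] true AND true AND true = true
[root] false OR false OR false OR true = true
Overall: true → awarded

Awarded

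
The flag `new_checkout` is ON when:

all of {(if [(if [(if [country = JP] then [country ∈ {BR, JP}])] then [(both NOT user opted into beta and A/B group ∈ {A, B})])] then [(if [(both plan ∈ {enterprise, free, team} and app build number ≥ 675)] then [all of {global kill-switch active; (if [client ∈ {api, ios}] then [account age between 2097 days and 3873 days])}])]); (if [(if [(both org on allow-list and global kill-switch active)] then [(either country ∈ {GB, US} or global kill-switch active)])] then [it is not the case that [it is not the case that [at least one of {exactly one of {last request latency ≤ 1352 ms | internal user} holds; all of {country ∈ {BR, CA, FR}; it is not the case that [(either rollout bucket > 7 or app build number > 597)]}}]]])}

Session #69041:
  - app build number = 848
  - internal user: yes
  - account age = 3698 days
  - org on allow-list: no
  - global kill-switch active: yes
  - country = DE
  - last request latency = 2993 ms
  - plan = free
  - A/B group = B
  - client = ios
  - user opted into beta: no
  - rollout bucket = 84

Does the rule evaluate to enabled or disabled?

Atomic conditions:
  country = JP: DE == JP is false
  country ∈ {BR, JP}: DE is not in the set → false
  NOT user opted into beta: no → true
  A/B group ∈ {A, B}: B is in the set → true
  plan ∈ {enterprise, free, team}: free is in the set → true
  app build number ≥ 675: 848 ≥ 675 is true
  global kill-switch active: yes → true
  client ∈ {api, ios}: ios is in the set → true
  account age between 2097 days and 3873 days: 3698 in [2097, 3873] is true
  org on allow-list: no → false
  country ∈ {GB, US}: DE is not in the set → false
  last request latency ≤ 1352 ms: 2993 ≤ 1352 is false
  internal user: yes → true
  country ∈ {BR, CA, FR}: DE is not in the set → false
  rollout bucket > 7: 84 > 7 is true
  app build number > 597: 848 > 597 is true
Combine:
[1.1.1] false → false (antecedent false ⇒ implication holds) = true
[1.1.2] true AND true = true
[1.1] true → true = true
[1.2.1] true AND true = true
[1.2.2.2] true → true = true
[1.2.2] true AND true = true
[1.2] true → true = true
[1] true → true = true
[2.1.1] false AND true = false
[2.1.2] false OR true = true
[2.1] false → true (antecedent false ⇒ implication holds) = true
[2.2.1.1.1] exactly-one(false, true) = true
[2.2.1.1.2.2.1] true OR true = true
[2.2.1.1.2.2] NOT true = false
[2.2.1.1.2] false AND false = false
[2.2.1.1] true OR false = true
[2.2.1] NOT true = false
[2.2] NOT false = true
[2] true → true = true
[root] true AND true = true
Overall: true → enabled

Enabled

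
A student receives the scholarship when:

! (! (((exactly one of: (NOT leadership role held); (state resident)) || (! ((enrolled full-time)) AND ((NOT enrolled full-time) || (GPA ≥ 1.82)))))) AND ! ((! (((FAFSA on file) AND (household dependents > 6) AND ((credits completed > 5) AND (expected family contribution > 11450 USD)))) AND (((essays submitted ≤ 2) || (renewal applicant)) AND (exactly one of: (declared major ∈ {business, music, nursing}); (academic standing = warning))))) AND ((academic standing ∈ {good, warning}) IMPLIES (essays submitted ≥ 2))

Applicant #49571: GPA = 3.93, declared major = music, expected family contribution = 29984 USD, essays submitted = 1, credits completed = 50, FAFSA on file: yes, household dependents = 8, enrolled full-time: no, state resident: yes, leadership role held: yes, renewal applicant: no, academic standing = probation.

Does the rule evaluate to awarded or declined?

Atomic conditions:
  NOT leadership role held: yes → false
  state resident: yes → true
  enrolled full-time: no → false
  NOT enrolled full-time: no → true
  GPA ≥ 1.82: 3.93 ≥ 1.82 is true
  FAFSA on file: yes → true
  household dependents > 6: 8 > 6 is true
  credits completed > 5: 50 > 5 is true
  expected family contribution > 11450 USD: 29984 > 11450 is true
  essays submitted ≤ 2: 1 ≤ 2 is true
  renewal applicant: no → false
  declared major ∈ {business, music, nursing}: music is in the set → true
  academic standing = warning: probation == warning is false
  academic standing ∈ {good, warning}: probation is not in the set → false
  essays submitted ≥ 2: 1 ≥ 2 is false
Combine:
[1.1.1.1] exactly-one(false, true) = true
[1.1.1.2.1] NOT false = true
[1.1.1.2.2] true OR true = true
[1.1.1.2] true AND true = true
[1.1.1] true OR true = true
[1.1] NOT true = false
[1] NOT false = true
[2.1.1.1.3] true AND true = true
[2.1.1.1] true AND true AND true = true
[2.1.1] NOT true = false
[2.1.2.1] true OR false = true
[2.1.2.2] exactly-one(true, false) = true
[2.1.2] true AND true = true
[2.1] false AND true = false
[2] NOT false = true
[3] false → false (antecedent false ⇒ implication holds) = true
[root] true AND true AND true = true
Overall: true → awarded

Awarded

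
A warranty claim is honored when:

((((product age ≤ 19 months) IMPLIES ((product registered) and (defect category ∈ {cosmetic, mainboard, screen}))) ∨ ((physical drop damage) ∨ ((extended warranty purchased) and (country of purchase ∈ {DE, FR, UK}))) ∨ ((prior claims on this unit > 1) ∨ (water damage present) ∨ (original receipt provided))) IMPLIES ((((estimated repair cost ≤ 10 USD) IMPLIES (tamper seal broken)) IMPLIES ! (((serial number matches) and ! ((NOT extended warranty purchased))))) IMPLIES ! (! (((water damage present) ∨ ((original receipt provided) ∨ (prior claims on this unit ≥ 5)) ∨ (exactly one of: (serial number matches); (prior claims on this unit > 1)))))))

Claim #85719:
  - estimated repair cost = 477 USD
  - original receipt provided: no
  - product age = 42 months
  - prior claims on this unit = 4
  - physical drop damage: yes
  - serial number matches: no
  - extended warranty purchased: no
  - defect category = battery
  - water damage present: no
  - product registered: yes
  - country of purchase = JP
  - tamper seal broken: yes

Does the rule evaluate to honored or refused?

Honored

Atomic conditions:
  product age ≤ 19 months: 42 ≤ 19 is false
  product registered: yes → true
  defect category ∈ {cosmetic, mainboard, screen}: battery is not in the set → false
  physical drop damage: yes → true
  extended warranty purchased: no → false
  country of purchase ∈ {DE, FR, UK}: JP is not in the set → false
  prior claims on this unit > 1: 4 > 1 is true
  water damage present: no → false
  original receipt provided: no → false
  estimated repair cost ≤ 10 USD: 477 ≤ 10 is false
  tamper seal broken: yes → true
  serial number matches: no → false
  NOT extended warranty purchased: no → true
  prior claims on this unit ≥ 5: 4 ≥ 5 is false
Combine:
[1.1.2] true AND false = false
[1.1] false → false (antecedent false ⇒ implication holds) = true
[1.2.2] false AND false = false
[1.2] true OR false = true
[1.3] true OR false OR false = true
[1] true OR true OR true = true
[2.1.1] false → true (antecedent false ⇒ implication holds) = true
[2.1.2.1.2] NOT true = false
[2.1.2.1] false AND false = false
[2.1.2] NOT false = true
[2.1] true → true = true
[2.2.1.1.2] false OR false = false
[2.2.1.1.3] exactly-one(false, true) = true
[2.2.1.1] false OR false OR true = true
[2.2.1] NOT true = false
[2.2] NOT false = true
[2] true → true = true
[root] true → true = true
Overall: true → honored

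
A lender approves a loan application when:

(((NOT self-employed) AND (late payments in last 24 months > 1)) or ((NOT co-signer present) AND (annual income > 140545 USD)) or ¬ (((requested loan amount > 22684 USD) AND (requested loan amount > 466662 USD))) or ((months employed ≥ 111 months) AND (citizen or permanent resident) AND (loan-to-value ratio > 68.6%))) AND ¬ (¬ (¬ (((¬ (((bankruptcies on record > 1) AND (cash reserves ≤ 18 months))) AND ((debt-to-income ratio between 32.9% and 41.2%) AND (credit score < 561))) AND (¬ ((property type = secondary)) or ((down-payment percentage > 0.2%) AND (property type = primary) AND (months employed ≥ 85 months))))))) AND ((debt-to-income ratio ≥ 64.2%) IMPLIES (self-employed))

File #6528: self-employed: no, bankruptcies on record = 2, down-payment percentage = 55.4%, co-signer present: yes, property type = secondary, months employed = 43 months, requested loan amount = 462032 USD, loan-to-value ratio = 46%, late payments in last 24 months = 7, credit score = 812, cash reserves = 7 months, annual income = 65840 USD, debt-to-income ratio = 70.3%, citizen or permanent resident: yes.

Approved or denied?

Denied

Atomic conditions:
  NOT self-employed: no → true
  late payments in last 24 months > 1: 7 > 1 is true
  NOT co-signer present: yes → false
  annual income > 140545 USD: 65840 > 140545 is false
  requested loan amount > 22684 USD: 462032 > 22684 is true
  requested loan amount > 466662 USD: 462032 > 466662 is false
  months employed ≥ 111 months: 43 ≥ 111 is false
  citizen or permanent resident: yes → true
  loan-to-value ratio > 68.6%: 46 > 68.6 is false
  bankruptcies on record > 1: 2 > 1 is true
  cash reserves ≤ 18 months: 7 ≤ 18 is true
  debt-to-income ratio between 32.9% and 41.2%: 70.3 in [32.9, 41.2] is false
  credit score < 561: 812 < 561 is false
  property type = secondary: secondary == secondary is true
  down-payment percentage > 0.2%: 55.4 > 0.2 is true
  property type = primary: secondary == primary is false
  months employed ≥ 85 months: 43 ≥ 85 is false
  debt-to-income ratio ≥ 64.2%: 70.3 ≥ 64.2 is true
  self-employed: no → false
Combine:
[1.1] true AND true = true
[1.2] false AND false = false
[1.3.1] true AND false = false
[1.3] NOT false = true
[1.4] false AND true AND false = false
[1] true OR false OR true OR false = true
[2.1.1.1.1.1.1] true AND true = true
[2.1.1.1.1.1] NOT true = false
[2.1.1.1.1.2] false AND false = false
[2.1.1.1.1] false AND false = false
[2.1.1.1.2.1] NOT true = false
[2.1.1.1.2.2] true AND false AND false = false
[2.1.1.1.2] false OR false = false
[2.1.1.1] false AND false = false
[2.1.1] NOT false = true
[2.1] NOT true = false
[2] NOT false = true
[3] true → false = false
[root] true AND true AND false = false
Overall: false → denied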